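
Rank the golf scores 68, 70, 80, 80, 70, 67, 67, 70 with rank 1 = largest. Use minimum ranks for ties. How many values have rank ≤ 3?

Sorted (descending): 80, 80, 70, 70, 70, 68, 67, 67
The 2 values of 80 occupy positions 1–2 → each gets rank 1.
The 3 values of 70 occupy positions 3–5 → each gets rank 3.
The 2 values of 67 occupy positions 7–8 → each gets rank 7.
Ranks ≤ 3: {1, 1, 3, 3, 3} → 5 values.

5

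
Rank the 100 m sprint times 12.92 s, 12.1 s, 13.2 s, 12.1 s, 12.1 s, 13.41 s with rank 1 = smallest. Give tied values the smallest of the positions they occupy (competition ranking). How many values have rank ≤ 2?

Sorted (ascending): 12.1, 12.1, 12.1, 12.92, 13.2, 13.41
The 3 values of 12.1 occupy positions 1–3 → each gets rank 1.
Ranks ≤ 2: {1, 1, 1} → 3 values.

3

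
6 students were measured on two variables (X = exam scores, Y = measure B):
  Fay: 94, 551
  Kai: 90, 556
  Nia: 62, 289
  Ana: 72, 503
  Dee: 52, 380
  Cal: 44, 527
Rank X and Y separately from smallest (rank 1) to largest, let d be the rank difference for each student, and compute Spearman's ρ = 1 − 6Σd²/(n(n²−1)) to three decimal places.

0.543

Ranks of variable 1: 6, 5, 3, 4, 2, 1
Ranks of variable 2: 5, 6, 1, 3, 2, 4
d = r₁ − r₂: 1, -1, 2, 1, 0, -3
d²: 1, 1, 4, 1, 0, 9; Σd² = 16
ρ = 1 − 6·16/(6·35) = 1 − 96/210 = 0.543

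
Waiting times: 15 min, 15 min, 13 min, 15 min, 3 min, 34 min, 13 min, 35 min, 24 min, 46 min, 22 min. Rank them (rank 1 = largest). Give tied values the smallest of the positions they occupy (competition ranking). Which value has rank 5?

22

Sorted (descending): 46, 35, 34, 24, 22, 15, 15, 15, 13, 13, 3
The 3 values of 15 occupy positions 6–8 → each gets rank 6.
The 2 values of 13 occupy positions 9–10 → each gets rank 9.
Rank 5 → value 22.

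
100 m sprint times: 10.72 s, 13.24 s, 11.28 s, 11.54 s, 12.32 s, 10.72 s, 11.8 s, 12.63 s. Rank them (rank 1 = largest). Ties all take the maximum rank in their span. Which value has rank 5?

11.54

Sorted (descending): 13.24, 12.63, 12.32, 11.8, 11.54, 11.28, 10.72, 10.72
The 2 values of 10.72 occupy positions 7–8 → each gets rank 8.
Rank 5 → value 11.54.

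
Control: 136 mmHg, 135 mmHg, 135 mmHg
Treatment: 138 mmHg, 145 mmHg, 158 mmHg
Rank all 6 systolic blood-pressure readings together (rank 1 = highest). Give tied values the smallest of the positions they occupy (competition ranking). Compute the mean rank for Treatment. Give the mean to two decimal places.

Sorted (descending): 158, 145, 138, 136, 135, 135
The 2 values of 135 occupy positions 5–6 → each gets rank 5.
Treatment values → pooled ranks: 138→3, 145→2, 158→1
Mean rank = (3 + 2 + 1) / 3 = 2.00

2.00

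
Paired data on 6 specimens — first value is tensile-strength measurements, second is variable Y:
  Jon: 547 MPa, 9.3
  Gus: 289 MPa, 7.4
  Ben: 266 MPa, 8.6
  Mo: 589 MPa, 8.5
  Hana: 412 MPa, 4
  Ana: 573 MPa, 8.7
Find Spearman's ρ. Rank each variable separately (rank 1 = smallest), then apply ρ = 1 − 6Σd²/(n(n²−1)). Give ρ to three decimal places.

Ranks of variable 1: 4, 2, 1, 6, 3, 5
Ranks of variable 2: 6, 2, 4, 3, 1, 5
d = r₁ − r₂: -2, 0, -3, 3, 2, 0
d²: 4, 0, 9, 9, 4, 0; Σd² = 26
ρ = 1 − 6·26/(6·35) = 1 − 156/210 = 0.257

0.257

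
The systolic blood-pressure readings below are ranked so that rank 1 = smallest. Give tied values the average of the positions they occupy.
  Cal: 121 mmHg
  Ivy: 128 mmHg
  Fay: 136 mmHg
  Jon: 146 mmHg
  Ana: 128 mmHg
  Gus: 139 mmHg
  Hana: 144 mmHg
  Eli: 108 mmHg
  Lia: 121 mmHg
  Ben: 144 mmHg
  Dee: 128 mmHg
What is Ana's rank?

Sorted (ascending): 108, 121, 121, 128, 128, 128, 136, 139, 144, 144, 146
The 2 values of 121 occupy positions 2–3 → average rank (2+3)/2 = 2.5.
The 3 values of 128 occupy positions 4–6 → average rank 5.
The 2 values of 144 occupy positions 9–10 → average rank (9+10)/2 = 9.5.
Ana has value 128 mmHg → rank 5.

5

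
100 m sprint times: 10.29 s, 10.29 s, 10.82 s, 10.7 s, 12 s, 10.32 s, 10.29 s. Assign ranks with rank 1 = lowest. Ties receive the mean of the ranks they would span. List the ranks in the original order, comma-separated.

Sorted (ascending): 10.29, 10.29, 10.29, 10.32, 10.7, 10.82, 12
The 3 values of 10.29 occupy positions 1–3 → average rank 2.

2, 2, 6, 5, 7, 4, 2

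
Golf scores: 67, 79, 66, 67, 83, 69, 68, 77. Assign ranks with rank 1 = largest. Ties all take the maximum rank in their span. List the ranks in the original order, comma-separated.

7, 2, 8, 7, 1, 4, 5, 3

Sorted (descending): 83, 79, 77, 69, 68, 67, 67, 66
The 2 values of 67 occupy positions 6–7 → each gets rank 7.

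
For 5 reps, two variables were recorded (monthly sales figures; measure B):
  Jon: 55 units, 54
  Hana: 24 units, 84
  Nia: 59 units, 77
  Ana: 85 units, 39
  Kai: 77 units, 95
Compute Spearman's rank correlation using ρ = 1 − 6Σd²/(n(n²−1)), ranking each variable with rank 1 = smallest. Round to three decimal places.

-0.300

Ranks of variable 1: 2, 1, 3, 5, 4
Ranks of variable 2: 2, 4, 3, 1, 5
d = r₁ − r₂: 0, -3, 0, 4, -1
d²: 0, 9, 0, 16, 1; Σd² = 26
ρ = 1 − 6·26/(5·24) = 1 − 156/120 = -0.300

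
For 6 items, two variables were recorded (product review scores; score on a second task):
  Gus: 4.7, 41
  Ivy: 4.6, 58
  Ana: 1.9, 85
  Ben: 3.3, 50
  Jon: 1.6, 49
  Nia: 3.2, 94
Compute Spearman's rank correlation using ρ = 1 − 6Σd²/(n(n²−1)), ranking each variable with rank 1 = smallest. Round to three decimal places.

-0.314

Ranks of variable 1: 6, 5, 2, 4, 1, 3
Ranks of variable 2: 1, 4, 5, 3, 2, 6
d = r₁ − r₂: 5, 1, -3, 1, -1, -3
d²: 25, 1, 9, 1, 1, 9; Σd² = 46
ρ = 1 − 6·46/(6·35) = 1 − 276/210 = -0.314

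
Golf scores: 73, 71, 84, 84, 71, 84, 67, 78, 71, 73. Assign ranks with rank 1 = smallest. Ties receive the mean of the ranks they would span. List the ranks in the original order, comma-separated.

Sorted (ascending): 67, 71, 71, 71, 73, 73, 78, 84, 84, 84
The 3 values of 71 occupy positions 2–4 → average rank 3.
The 2 values of 73 occupy positions 5–6 → average rank (5+6)/2 = 5.5.
The 3 values of 84 occupy positions 8–10 → average rank 9.

5.5, 3, 9, 9, 3, 9, 1, 7, 3, 5.5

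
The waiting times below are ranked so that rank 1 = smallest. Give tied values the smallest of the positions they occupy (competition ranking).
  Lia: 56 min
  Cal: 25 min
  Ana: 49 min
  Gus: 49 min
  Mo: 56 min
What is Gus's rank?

2

Sorted (ascending): 25, 49, 49, 56, 56
The 2 values of 49 occupy positions 2–3 → each gets rank 2.
The 2 values of 56 occupy positions 4–5 → each gets rank 4.
Gus has value 49 min → rank 2.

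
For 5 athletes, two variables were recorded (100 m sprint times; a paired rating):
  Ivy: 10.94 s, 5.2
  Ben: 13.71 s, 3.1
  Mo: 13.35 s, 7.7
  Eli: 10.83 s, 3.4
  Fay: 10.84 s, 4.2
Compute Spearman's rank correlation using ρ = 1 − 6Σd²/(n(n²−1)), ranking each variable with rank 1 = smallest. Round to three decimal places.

0.000

Ranks of variable 1: 3, 5, 4, 1, 2
Ranks of variable 2: 4, 1, 5, 2, 3
d = r₁ − r₂: -1, 4, -1, -1, -1
d²: 1, 16, 1, 1, 1; Σd² = 20
ρ = 1 − 6·20/(5·24) = 1 − 120/120 = 0.000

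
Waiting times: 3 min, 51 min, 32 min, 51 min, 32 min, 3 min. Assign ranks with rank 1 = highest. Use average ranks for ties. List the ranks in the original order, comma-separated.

5.5, 1.5, 3.5, 1.5, 3.5, 5.5

Sorted (descending): 51, 51, 32, 32, 3, 3
The 2 values of 51 occupy positions 1–2 → average rank (1+2)/2 = 1.5.
The 2 values of 32 occupy positions 3–4 → average rank (3+4)/2 = 3.5.
The 2 values of 3 occupy positions 5–6 → average rank (5+6)/2 = 5.5.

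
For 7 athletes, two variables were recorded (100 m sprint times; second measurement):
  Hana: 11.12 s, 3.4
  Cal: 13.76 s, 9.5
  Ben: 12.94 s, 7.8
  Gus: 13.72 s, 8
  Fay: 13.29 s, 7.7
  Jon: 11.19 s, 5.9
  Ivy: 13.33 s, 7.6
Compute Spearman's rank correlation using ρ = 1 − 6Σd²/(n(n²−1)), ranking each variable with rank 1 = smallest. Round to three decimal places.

Ranks of variable 1: 1, 7, 3, 6, 4, 2, 5
Ranks of variable 2: 1, 7, 5, 6, 4, 2, 3
d = r₁ − r₂: 0, 0, -2, 0, 0, 0, 2
d²: 0, 0, 4, 0, 0, 0, 4; Σd² = 8
ρ = 1 − 6·8/(7·48) = 1 − 48/336 = 0.857

0.857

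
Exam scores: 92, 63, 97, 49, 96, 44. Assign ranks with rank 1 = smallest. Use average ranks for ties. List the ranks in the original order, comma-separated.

Sorted (ascending): 44, 49, 63, 92, 96, 97
No ties — each value takes its position as its rank.

4, 3, 6, 2, 5, 1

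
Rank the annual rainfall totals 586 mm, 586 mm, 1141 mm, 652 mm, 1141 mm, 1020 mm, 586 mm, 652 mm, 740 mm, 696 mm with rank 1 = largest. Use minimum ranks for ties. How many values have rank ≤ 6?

Sorted (descending): 1141, 1141, 1020, 740, 696, 652, 652, 586, 586, 586
The 2 values of 1141 occupy positions 1–2 → each gets rank 1.
The 2 values of 652 occupy positions 6–7 → each gets rank 6.
The 3 values of 586 occupy positions 8–10 → each gets rank 8.
Ranks ≤ 6: {1, 1, 3, 4, 5, 6, 6} → 7 values.

7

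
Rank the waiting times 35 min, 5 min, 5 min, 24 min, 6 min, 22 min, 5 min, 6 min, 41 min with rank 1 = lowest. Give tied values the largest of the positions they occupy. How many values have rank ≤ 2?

Sorted (ascending): 5, 5, 5, 6, 6, 22, 24, 35, 41
The 3 values of 5 occupy positions 1–3 → each gets rank 3.
The 2 values of 6 occupy positions 4–5 → each gets rank 5.
Ranks ≤ 2: {} → 0 values.

0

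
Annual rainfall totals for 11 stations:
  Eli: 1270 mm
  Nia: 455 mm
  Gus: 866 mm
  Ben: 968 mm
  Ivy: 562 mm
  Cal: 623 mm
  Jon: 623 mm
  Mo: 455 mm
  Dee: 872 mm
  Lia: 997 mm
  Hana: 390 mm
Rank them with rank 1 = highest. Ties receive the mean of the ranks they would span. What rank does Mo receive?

Sorted (descending): 1270, 997, 968, 872, 866, 623, 623, 562, 455, 455, 390
The 2 values of 623 occupy positions 6–7 → average rank (6+7)/2 = 6.5.
The 2 values of 455 occupy positions 9–10 → average rank (9+10)/2 = 9.5.
Mo has value 455 mm → rank 9.5.

9.5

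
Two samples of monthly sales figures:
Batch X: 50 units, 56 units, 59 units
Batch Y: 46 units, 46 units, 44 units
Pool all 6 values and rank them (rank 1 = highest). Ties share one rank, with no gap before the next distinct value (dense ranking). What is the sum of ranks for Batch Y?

Sorted (descending): 59, 56, 50, 46, 46, 44
The 2 values of 46 share dense rank 4.
Remaining distinct values take the next consecutive integers.
Batch Y values → pooled ranks: 46→4, 46→4, 44→5
Rank sum = 4 + 4 + 5 = 13

13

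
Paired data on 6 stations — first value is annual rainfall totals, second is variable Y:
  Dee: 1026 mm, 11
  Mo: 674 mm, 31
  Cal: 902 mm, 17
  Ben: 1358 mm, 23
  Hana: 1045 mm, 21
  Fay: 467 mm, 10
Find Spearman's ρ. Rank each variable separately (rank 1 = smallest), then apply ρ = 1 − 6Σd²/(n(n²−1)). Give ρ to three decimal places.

0.371

Ranks of variable 1: 4, 2, 3, 6, 5, 1
Ranks of variable 2: 2, 6, 3, 5, 4, 1
d = r₁ − r₂: 2, -4, 0, 1, 1, 0
d²: 4, 16, 0, 1, 1, 0; Σd² = 22
ρ = 1 − 6·22/(6·35) = 1 − 132/210 = 0.371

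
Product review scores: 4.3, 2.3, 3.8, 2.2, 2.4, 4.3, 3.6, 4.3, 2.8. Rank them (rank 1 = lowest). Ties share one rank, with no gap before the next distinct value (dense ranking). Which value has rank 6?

3.8

Sorted (ascending): 2.2, 2.3, 2.4, 2.8, 3.6, 3.8, 4.3, 4.3, 4.3
The 3 values of 4.3 share dense rank 7.
Remaining distinct values take the next consecutive integers.
Rank 6 → value 3.8.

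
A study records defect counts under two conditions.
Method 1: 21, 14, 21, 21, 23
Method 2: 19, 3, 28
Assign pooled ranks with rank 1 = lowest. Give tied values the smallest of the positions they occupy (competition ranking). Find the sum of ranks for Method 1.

Sorted (ascending): 3, 14, 19, 21, 21, 21, 23, 28
The 3 values of 21 occupy positions 4–6 → each gets rank 4.
Method 1 values → pooled ranks: 21→4, 14→2, 21→4, 21→4, 23→7
Rank sum = 4 + 2 + 4 + 4 + 7 = 21

21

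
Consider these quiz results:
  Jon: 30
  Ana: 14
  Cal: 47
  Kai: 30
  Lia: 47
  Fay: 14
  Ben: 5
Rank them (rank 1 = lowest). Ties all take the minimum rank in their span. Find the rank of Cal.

Sorted (ascending): 5, 14, 14, 30, 30, 47, 47
The 2 values of 14 occupy positions 2–3 → each gets rank 2.
The 2 values of 30 occupy positions 4–5 → each gets rank 4.
The 2 values of 47 occupy positions 6–7 → each gets rank 6.
Cal has value 47 → rank 6.

6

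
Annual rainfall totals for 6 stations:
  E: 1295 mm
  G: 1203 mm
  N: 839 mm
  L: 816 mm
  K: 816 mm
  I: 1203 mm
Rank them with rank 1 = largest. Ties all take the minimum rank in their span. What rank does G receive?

2

Sorted (descending): 1295, 1203, 1203, 839, 816, 816
The 2 values of 1203 occupy positions 2–3 → each gets rank 2.
The 2 values of 816 occupy positions 5–6 → each gets rank 5.
G has value 1203 mm → rank 2.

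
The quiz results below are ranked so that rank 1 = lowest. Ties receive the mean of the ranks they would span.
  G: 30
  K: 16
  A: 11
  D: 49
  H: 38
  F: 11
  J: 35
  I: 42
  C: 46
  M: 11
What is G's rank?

Sorted (ascending): 11, 11, 11, 16, 30, 35, 38, 42, 46, 49
The 3 values of 11 occupy positions 1–3 → average rank 2.
G has value 30 → rank 5.

5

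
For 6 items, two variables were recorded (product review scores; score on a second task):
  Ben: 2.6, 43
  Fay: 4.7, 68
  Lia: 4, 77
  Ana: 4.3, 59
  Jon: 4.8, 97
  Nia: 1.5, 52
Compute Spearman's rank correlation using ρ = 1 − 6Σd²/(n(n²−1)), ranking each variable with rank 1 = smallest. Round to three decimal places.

Ranks of variable 1: 2, 5, 3, 4, 6, 1
Ranks of variable 2: 1, 4, 5, 3, 6, 2
d = r₁ − r₂: 1, 1, -2, 1, 0, -1
d²: 1, 1, 4, 1, 0, 1; Σd² = 8
ρ = 1 − 6·8/(6·35) = 1 − 48/210 = 0.771

0.771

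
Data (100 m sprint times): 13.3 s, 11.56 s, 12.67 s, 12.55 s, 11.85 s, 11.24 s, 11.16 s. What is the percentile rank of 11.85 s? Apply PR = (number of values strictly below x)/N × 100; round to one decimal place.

42.9

N = 7.
Strictly below 11.85: 3. Equal to 11.85: 1.
PR = 3/7 × 100 = 42.9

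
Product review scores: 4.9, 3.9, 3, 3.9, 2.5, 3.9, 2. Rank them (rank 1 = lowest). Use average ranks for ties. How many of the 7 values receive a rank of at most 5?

Sorted (ascending): 2, 2.5, 3, 3.9, 3.9, 3.9, 4.9
The 3 values of 3.9 occupy positions 4–6 → average rank 5.
Ranks ≤ 5: {1, 2, 3, 5, 5, 5} → 6 values.

6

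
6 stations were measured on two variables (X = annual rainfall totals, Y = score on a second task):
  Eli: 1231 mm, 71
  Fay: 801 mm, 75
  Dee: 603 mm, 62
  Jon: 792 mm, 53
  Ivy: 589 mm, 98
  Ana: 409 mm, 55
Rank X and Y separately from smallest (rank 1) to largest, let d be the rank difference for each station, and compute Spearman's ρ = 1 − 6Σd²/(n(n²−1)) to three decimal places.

Ranks of variable 1: 6, 5, 3, 4, 2, 1
Ranks of variable 2: 4, 5, 3, 1, 6, 2
d = r₁ − r₂: 2, 0, 0, 3, -4, -1
d²: 4, 0, 0, 9, 16, 1; Σd² = 30
ρ = 1 − 6·30/(6·35) = 1 − 180/210 = 0.143

0.143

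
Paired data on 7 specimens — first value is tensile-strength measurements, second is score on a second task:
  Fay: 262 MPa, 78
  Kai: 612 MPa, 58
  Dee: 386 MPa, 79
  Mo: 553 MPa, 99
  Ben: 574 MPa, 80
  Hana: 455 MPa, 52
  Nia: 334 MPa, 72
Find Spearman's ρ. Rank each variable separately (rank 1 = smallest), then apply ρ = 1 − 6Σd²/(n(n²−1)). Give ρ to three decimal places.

0.071

Ranks of variable 1: 1, 7, 3, 5, 6, 4, 2
Ranks of variable 2: 4, 2, 5, 7, 6, 1, 3
d = r₁ − r₂: -3, 5, -2, -2, 0, 3, -1
d²: 9, 25, 4, 4, 0, 9, 1; Σd² = 52
ρ = 1 − 6·52/(7·48) = 1 − 312/336 = 0.071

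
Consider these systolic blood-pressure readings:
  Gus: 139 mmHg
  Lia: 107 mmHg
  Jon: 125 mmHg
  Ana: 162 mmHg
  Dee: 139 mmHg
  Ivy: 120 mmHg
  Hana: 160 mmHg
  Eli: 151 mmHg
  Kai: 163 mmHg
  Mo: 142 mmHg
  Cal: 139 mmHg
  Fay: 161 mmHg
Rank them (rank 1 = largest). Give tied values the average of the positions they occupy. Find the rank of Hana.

4

Sorted (descending): 163, 162, 161, 160, 151, 142, 139, 139, 139, 125, 120, 107
The 3 values of 139 occupy positions 7–9 → average rank 8.
Hana has value 160 mmHg → rank 4.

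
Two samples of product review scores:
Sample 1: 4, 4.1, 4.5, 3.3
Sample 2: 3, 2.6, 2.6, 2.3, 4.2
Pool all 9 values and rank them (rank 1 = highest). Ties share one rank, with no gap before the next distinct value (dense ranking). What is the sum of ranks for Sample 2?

30

Sorted (descending): 4.5, 4.2, 4.1, 4, 3.3, 3, 2.6, 2.6, 2.3
The 2 values of 2.6 share dense rank 7.
Remaining distinct values take the next consecutive integers.
Sample 2 values → pooled ranks: 3→6, 2.6→7, 2.6→7, 2.3→8, 4.2→2
Rank sum = 6 + 7 + 7 + 8 + 2 = 30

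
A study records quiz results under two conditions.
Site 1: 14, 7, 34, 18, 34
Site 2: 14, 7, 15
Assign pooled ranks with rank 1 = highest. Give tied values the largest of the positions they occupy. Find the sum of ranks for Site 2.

Sorted (descending): 34, 34, 18, 15, 14, 14, 7, 7
The 2 values of 34 occupy positions 1–2 → each gets rank 2.
The 2 values of 14 occupy positions 5–6 → each gets rank 6.
The 2 values of 7 occupy positions 7–8 → each gets rank 8.
Site 2 values → pooled ranks: 14→6, 7→8, 15→4
Rank sum = 6 + 8 + 4 = 18

18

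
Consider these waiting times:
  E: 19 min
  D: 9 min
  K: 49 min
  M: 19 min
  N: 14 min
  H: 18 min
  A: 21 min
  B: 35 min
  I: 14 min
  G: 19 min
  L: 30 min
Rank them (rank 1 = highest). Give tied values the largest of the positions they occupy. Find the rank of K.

1

Sorted (descending): 49, 35, 30, 21, 19, 19, 19, 18, 14, 14, 9
The 3 values of 19 occupy positions 5–7 → each gets rank 7.
The 2 values of 14 occupy positions 9–10 → each gets rank 10.
K has value 49 min → rank 1.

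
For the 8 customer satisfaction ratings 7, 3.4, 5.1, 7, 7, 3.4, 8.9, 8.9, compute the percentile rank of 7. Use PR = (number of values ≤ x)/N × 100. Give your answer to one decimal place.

N = 8.
Strictly below 7: 3. Equal to 7: 3.
PR = 6/8 × 100 = 75.0

75.0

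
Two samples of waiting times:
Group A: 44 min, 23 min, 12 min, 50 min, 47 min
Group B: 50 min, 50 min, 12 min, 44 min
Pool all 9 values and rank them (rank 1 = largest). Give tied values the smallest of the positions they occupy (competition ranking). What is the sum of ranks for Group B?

Sorted (descending): 50, 50, 50, 47, 44, 44, 23, 12, 12
The 3 values of 50 occupy positions 1–3 → each gets rank 1.
The 2 values of 44 occupy positions 5–6 → each gets rank 5.
The 2 values of 12 occupy positions 8–9 → each gets rank 8.
Group B values → pooled ranks: 50→1, 50→1, 12→8, 44→5
Rank sum = 1 + 1 + 8 + 5 = 15

15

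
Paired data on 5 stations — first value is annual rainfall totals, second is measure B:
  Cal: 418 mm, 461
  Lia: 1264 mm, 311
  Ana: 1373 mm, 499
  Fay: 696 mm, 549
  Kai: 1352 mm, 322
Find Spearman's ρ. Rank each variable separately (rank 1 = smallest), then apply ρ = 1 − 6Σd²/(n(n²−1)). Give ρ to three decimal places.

Ranks of variable 1: 1, 3, 5, 2, 4
Ranks of variable 2: 3, 1, 4, 5, 2
d = r₁ − r₂: -2, 2, 1, -3, 2
d²: 4, 4, 1, 9, 4; Σd² = 22
ρ = 1 − 6·22/(5·24) = 1 − 132/120 = -0.100

-0.100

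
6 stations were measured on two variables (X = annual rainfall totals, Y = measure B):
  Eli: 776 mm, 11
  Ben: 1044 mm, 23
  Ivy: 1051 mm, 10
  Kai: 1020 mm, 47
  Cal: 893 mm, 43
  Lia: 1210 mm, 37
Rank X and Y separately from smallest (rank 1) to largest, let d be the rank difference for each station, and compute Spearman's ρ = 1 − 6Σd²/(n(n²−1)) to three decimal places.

-0.143

Ranks of variable 1: 1, 4, 5, 3, 2, 6
Ranks of variable 2: 2, 3, 1, 6, 5, 4
d = r₁ − r₂: -1, 1, 4, -3, -3, 2
d²: 1, 1, 16, 9, 9, 4; Σd² = 40
ρ = 1 − 6·40/(6·35) = 1 − 240/210 = -0.143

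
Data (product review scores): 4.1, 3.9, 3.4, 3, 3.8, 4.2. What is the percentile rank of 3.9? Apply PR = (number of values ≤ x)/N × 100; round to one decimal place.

66.7

N = 6.
Strictly below 3.9: 3. Equal to 3.9: 1.
PR = 4/6 × 100 = 66.7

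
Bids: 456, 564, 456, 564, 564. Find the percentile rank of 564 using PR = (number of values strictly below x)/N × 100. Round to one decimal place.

40.0

N = 5.
Strictly below 564: 2. Equal to 564: 3.
PR = 2/5 × 100 = 40.0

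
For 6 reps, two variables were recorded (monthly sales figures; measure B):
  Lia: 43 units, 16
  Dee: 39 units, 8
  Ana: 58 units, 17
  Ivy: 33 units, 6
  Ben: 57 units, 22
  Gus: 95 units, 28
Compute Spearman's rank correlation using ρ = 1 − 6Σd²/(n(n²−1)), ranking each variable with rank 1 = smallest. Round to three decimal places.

0.943

Ranks of variable 1: 3, 2, 5, 1, 4, 6
Ranks of variable 2: 3, 2, 4, 1, 5, 6
d = r₁ − r₂: 0, 0, 1, 0, -1, 0
d²: 0, 0, 1, 0, 1, 0; Σd² = 2
ρ = 1 − 6·2/(6·35) = 1 − 12/210 = 0.943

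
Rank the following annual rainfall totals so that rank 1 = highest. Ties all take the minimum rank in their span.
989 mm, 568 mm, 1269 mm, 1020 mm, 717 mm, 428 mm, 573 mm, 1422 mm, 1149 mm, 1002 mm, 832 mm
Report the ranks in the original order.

Sorted (descending): 1422, 1269, 1149, 1020, 1002, 989, 832, 717, 573, 568, 428
No ties — each value takes its position as its rank.

6, 10, 2, 4, 8, 11, 9, 1, 3, 5, 7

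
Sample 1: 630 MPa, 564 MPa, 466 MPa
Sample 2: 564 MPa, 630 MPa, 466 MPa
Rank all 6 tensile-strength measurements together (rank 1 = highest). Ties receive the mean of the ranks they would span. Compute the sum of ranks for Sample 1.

10.5

Sorted (descending): 630, 630, 564, 564, 466, 466
The 2 values of 630 occupy positions 1–2 → average rank (1+2)/2 = 1.5.
The 2 values of 564 occupy positions 3–4 → average rank (3+4)/2 = 3.5.
The 2 values of 466 occupy positions 5–6 → average rank (5+6)/2 = 5.5.
Sample 1 values → pooled ranks: 630→1.5, 564→3.5, 466→5.5
Rank sum = 1.5 + 3.5 + 5.5 = 10.5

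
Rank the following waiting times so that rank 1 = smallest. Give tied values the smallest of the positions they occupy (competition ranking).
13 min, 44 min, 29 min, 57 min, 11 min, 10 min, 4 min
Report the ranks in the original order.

Sorted (ascending): 4, 10, 11, 13, 29, 44, 57
No ties — each value takes its position as its rank.

4, 6, 5, 7, 3, 2, 1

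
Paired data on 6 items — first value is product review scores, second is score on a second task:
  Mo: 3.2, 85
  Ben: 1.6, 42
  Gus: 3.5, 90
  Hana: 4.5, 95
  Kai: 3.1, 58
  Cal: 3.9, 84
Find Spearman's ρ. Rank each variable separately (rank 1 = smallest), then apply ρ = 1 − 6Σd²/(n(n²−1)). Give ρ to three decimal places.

0.829

Ranks of variable 1: 3, 1, 4, 6, 2, 5
Ranks of variable 2: 4, 1, 5, 6, 2, 3
d = r₁ − r₂: -1, 0, -1, 0, 0, 2
d²: 1, 0, 1, 0, 0, 4; Σd² = 6
ρ = 1 − 6·6/(6·35) = 1 − 36/210 = 0.829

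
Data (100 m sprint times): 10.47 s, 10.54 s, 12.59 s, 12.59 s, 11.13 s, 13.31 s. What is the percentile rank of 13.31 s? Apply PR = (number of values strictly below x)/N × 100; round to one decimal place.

83.3

N = 6.
Strictly below 13.31: 5. Equal to 13.31: 1.
PR = 5/6 × 100 = 83.3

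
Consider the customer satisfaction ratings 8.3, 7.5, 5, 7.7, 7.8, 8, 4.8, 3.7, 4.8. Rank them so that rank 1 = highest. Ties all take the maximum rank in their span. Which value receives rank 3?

Sorted (descending): 8.3, 8, 7.8, 7.7, 7.5, 5, 4.8, 4.8, 3.7
The 2 values of 4.8 occupy positions 7–8 → each gets rank 8.
Rank 3 → value 7.8.

7.8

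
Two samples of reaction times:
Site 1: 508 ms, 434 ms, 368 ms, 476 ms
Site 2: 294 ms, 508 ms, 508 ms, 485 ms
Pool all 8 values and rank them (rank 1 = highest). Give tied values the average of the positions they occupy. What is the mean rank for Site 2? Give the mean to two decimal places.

Sorted (descending): 508, 508, 508, 485, 476, 434, 368, 294
The 3 values of 508 occupy positions 1–3 → average rank 2.
Site 2 values → pooled ranks: 294→8, 508→2, 508→2, 485→4
Mean rank = (8 + 2 + 2 + 4) / 4 = 4.00

4.00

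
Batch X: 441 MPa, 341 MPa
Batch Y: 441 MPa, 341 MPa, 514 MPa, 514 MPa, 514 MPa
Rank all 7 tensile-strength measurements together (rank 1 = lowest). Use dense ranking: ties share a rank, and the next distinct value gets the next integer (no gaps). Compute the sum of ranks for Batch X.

3

Sorted (ascending): 341, 341, 441, 441, 514, 514, 514
The 2 values of 341 share dense rank 1.
The 2 values of 441 share dense rank 2.
The 3 values of 514 share dense rank 3.
Batch X values → pooled ranks: 441→2, 341→1
Rank sum = 2 + 1 = 3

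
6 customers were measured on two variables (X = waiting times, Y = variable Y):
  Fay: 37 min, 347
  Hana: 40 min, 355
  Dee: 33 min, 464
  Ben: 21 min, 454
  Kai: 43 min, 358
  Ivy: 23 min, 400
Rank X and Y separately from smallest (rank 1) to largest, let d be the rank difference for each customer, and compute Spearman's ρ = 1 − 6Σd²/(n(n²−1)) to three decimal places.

Ranks of variable 1: 4, 5, 3, 1, 6, 2
Ranks of variable 2: 1, 2, 6, 5, 3, 4
d = r₁ − r₂: 3, 3, -3, -4, 3, -2
d²: 9, 9, 9, 16, 9, 4; Σd² = 56
ρ = 1 − 6·56/(6·35) = 1 − 336/210 = -0.600

-0.600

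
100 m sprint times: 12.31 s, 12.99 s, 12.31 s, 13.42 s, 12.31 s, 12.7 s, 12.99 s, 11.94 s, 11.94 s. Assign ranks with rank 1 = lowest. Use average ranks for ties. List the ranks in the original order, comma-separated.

4, 7.5, 4, 9, 4, 6, 7.5, 1.5, 1.5

Sorted (ascending): 11.94, 11.94, 12.31, 12.31, 12.31, 12.7, 12.99, 12.99, 13.42
The 2 values of 11.94 occupy positions 1–2 → average rank (1+2)/2 = 1.5.
The 3 values of 12.31 occupy positions 3–5 → average rank 4.
The 2 values of 12.99 occupy positions 7–8 → average rank (7+8)/2 = 7.5.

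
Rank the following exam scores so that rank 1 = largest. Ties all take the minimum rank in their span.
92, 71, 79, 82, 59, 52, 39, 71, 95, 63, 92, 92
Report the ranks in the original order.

Sorted (descending): 95, 92, 92, 92, 82, 79, 71, 71, 63, 59, 52, 39
The 3 values of 92 occupy positions 2–4 → each gets rank 2.
The 2 values of 71 occupy positions 7–8 → each gets rank 7.

2, 7, 6, 5, 10, 11, 12, 7, 1, 9, 2, 2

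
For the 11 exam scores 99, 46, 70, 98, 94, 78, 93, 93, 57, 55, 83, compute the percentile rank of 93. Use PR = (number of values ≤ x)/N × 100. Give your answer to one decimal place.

N = 11.
Strictly below 93: 6. Equal to 93: 2.
PR = 8/11 × 100 = 72.7

72.7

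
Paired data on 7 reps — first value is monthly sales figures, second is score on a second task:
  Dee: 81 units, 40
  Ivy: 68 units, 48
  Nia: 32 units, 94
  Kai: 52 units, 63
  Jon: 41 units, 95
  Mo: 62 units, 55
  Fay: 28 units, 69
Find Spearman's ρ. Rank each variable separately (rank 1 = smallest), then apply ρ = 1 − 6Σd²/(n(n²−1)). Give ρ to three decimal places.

-0.857

Ranks of variable 1: 7, 6, 2, 4, 3, 5, 1
Ranks of variable 2: 1, 2, 6, 4, 7, 3, 5
d = r₁ − r₂: 6, 4, -4, 0, -4, 2, -4
d²: 36, 16, 16, 0, 16, 4, 16; Σd² = 104
ρ = 1 − 6·104/(7·48) = 1 − 624/336 = -0.857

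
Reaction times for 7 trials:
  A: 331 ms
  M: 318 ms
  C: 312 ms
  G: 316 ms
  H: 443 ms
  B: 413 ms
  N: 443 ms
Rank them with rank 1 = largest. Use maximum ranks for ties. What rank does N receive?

Sorted (descending): 443, 443, 413, 331, 318, 316, 312
The 2 values of 443 occupy positions 1–2 → each gets rank 2.
N has value 443 ms → rank 2.

2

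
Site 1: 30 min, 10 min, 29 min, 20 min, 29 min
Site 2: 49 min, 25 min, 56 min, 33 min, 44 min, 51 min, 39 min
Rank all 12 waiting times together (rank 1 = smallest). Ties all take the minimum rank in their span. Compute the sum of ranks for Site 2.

60

Sorted (ascending): 10, 20, 25, 29, 29, 30, 33, 39, 44, 49, 51, 56
The 2 values of 29 occupy positions 4–5 → each gets rank 4.
Site 2 values → pooled ranks: 49→10, 25→3, 56→12, 33→7, 44→9, 51→11, 39→8
Rank sum = 10 + 3 + 12 + 7 + 9 + 11 + 8 = 60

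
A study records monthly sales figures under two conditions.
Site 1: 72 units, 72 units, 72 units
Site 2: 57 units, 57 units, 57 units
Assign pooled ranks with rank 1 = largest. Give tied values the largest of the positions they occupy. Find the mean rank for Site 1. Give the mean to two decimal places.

Sorted (descending): 72, 72, 72, 57, 57, 57
The 3 values of 72 occupy positions 1–3 → each gets rank 3.
The 3 values of 57 occupy positions 4–6 → each gets rank 6.
Site 1 values → pooled ranks: 72→3, 72→3, 72→3
Mean rank = (3 + 3 + 3) / 3 = 3.00

3.00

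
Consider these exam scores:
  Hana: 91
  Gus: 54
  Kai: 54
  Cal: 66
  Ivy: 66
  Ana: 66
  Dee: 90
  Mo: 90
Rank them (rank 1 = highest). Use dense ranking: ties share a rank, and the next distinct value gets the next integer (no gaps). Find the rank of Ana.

Sorted (descending): 91, 90, 90, 66, 66, 66, 54, 54
The 2 values of 90 share dense rank 2.
The 3 values of 66 share dense rank 3.
The 2 values of 54 share dense rank 4.
Remaining distinct values take the next consecutive integers.
Ana has value 66 → rank 3.

3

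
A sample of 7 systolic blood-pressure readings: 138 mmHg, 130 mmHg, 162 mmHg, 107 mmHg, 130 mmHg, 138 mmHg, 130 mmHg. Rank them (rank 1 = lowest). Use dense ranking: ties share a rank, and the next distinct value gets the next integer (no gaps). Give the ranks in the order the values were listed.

Sorted (ascending): 107, 130, 130, 130, 138, 138, 162
The 3 values of 130 share dense rank 2.
The 2 values of 138 share dense rank 3.
Remaining distinct values take the next consecutive integers.

3, 2, 4, 1, 2, 3, 2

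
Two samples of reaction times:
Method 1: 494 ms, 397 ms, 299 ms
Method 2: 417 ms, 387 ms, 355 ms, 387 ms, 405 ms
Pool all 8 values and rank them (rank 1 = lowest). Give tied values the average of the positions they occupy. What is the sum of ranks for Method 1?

Sorted (ascending): 299, 355, 387, 387, 397, 405, 417, 494
The 2 values of 387 occupy positions 3–4 → average rank (3+4)/2 = 3.5.
Method 1 values → pooled ranks: 494→8, 397→5, 299→1
Rank sum = 8 + 5 + 1 = 14

14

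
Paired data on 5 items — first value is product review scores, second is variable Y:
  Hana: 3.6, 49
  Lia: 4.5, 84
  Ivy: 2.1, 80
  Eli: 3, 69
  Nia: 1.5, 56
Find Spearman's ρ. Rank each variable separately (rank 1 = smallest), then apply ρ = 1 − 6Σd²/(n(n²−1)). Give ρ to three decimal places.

Ranks of variable 1: 4, 5, 2, 3, 1
Ranks of variable 2: 1, 5, 4, 3, 2
d = r₁ − r₂: 3, 0, -2, 0, -1
d²: 9, 0, 4, 0, 1; Σd² = 14
ρ = 1 − 6·14/(5·24) = 1 − 84/120 = 0.300

0.300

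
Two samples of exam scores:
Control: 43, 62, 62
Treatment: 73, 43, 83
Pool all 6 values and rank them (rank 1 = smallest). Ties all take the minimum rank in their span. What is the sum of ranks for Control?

Sorted (ascending): 43, 43, 62, 62, 73, 83
The 2 values of 43 occupy positions 1–2 → each gets rank 1.
The 2 values of 62 occupy positions 3–4 → each gets rank 3.
Control values → pooled ranks: 43→1, 62→3, 62→3
Rank sum = 1 + 3 + 3 = 7

7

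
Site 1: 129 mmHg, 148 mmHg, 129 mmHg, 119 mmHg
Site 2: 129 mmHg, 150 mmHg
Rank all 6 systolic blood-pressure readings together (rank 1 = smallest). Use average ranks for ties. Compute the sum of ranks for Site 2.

Sorted (ascending): 119, 129, 129, 129, 148, 150
The 3 values of 129 occupy positions 2–4 → average rank 3.
Site 2 values → pooled ranks: 129→3, 150→6
Rank sum = 3 + 6 = 9

9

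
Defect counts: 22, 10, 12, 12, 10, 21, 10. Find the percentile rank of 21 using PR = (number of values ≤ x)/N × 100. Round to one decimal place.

N = 7.
Strictly below 21: 5. Equal to 21: 1.
PR = 6/7 × 100 = 85.7

85.7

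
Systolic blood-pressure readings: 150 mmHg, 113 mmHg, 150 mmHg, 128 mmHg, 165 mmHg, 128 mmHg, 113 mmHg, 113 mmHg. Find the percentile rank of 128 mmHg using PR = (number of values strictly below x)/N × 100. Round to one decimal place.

37.5

N = 8.
Strictly below 128: 3. Equal to 128: 2.
PR = 3/8 × 100 = 37.5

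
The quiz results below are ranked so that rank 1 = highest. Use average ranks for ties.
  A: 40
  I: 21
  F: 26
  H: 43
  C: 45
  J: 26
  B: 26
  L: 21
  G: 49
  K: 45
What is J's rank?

Sorted (descending): 49, 45, 45, 43, 40, 26, 26, 26, 21, 21
The 2 values of 45 occupy positions 2–3 → average rank (2+3)/2 = 2.5.
The 3 values of 26 occupy positions 6–8 → average rank 7.
The 2 values of 21 occupy positions 9–10 → average rank (9+10)/2 = 9.5.
J has value 26 → rank 7.

7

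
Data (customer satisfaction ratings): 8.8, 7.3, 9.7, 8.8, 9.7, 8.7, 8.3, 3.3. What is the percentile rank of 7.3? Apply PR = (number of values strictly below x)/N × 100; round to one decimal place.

12.5

N = 8.
Strictly below 7.3: 1. Equal to 7.3: 1.
PR = 1/8 × 100 = 12.5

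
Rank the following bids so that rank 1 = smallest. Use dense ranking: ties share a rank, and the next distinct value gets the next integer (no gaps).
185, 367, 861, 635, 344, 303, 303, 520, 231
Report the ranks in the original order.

1, 5, 8, 7, 4, 3, 3, 6, 2

Sorted (ascending): 185, 231, 303, 303, 344, 367, 520, 635, 861
The 2 values of 303 share dense rank 3.
Remaining distinct values take the next consecutive integers.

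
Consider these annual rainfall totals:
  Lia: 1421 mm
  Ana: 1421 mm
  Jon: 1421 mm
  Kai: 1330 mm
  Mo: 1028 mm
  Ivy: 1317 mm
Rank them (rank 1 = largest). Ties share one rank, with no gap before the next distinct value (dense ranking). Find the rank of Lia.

1

Sorted (descending): 1421, 1421, 1421, 1330, 1317, 1028
The 3 values of 1421 share dense rank 1.
Remaining distinct values take the next consecutive integers.
Lia has value 1421 mm → rank 1.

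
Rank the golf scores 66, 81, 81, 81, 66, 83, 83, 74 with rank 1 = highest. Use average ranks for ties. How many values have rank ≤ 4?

5

Sorted (descending): 83, 83, 81, 81, 81, 74, 66, 66
The 2 values of 83 occupy positions 1–2 → average rank (1+2)/2 = 1.5.
The 3 values of 81 occupy positions 3–5 → average rank 4.
The 2 values of 66 occupy positions 7–8 → average rank (7+8)/2 = 7.5.
Ranks ≤ 4: {1.5, 1.5, 4, 4, 4} → 5 values.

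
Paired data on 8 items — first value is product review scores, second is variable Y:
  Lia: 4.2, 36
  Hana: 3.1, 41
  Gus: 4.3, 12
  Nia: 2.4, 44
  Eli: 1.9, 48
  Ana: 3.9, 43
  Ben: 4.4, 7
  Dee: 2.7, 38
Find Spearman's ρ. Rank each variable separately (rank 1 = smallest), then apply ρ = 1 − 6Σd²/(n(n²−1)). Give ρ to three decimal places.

Ranks of variable 1: 6, 4, 7, 2, 1, 5, 8, 3
Ranks of variable 2: 3, 5, 2, 7, 8, 6, 1, 4
d = r₁ − r₂: 3, -1, 5, -5, -7, -1, 7, -1
d²: 9, 1, 25, 25, 49, 1, 49, 1; Σd² = 160
ρ = 1 − 6·160/(8·63) = 1 − 960/504 = -0.905

-0.905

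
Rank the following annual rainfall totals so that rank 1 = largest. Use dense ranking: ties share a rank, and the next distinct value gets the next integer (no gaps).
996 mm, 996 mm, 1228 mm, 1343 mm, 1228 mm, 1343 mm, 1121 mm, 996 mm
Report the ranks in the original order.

Sorted (descending): 1343, 1343, 1228, 1228, 1121, 996, 996, 996
The 2 values of 1343 share dense rank 1.
The 2 values of 1228 share dense rank 2.
The 3 values of 996 share dense rank 4.
Remaining distinct values take the next consecutive integers.

4, 4, 2, 1, 2, 1, 3, 4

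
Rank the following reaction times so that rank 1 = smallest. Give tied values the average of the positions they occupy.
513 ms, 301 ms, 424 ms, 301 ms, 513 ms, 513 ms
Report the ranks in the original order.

5, 1.5, 3, 1.5, 5, 5

Sorted (ascending): 301, 301, 424, 513, 513, 513
The 2 values of 301 occupy positions 1–2 → average rank (1+2)/2 = 1.5.
The 3 values of 513 occupy positions 4–6 → average rank 5.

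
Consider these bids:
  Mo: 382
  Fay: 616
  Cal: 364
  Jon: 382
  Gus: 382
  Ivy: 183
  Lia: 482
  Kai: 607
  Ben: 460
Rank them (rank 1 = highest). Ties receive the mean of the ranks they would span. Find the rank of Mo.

6

Sorted (descending): 616, 607, 482, 460, 382, 382, 382, 364, 183
The 3 values of 382 occupy positions 5–7 → average rank 6.
Mo has value 382 → rank 6.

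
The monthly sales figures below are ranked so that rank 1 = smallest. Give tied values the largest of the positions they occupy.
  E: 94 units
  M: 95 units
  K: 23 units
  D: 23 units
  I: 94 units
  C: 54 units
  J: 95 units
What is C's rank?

3

Sorted (ascending): 23, 23, 54, 94, 94, 95, 95
The 2 values of 23 occupy positions 1–2 → each gets rank 2.
The 2 values of 94 occupy positions 4–5 → each gets rank 5.
The 2 values of 95 occupy positions 6–7 → each gets rank 7.
C has value 54 units → rank 3.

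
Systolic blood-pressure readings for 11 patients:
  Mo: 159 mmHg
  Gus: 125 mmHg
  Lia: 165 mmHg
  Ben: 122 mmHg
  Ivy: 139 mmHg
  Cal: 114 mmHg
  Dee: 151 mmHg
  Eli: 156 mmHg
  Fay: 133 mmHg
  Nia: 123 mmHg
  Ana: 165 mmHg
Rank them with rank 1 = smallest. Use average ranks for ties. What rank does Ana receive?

10.5

Sorted (ascending): 114, 122, 123, 125, 133, 139, 151, 156, 159, 165, 165
The 2 values of 165 occupy positions 10–11 → average rank (10+11)/2 = 10.5.
Ana has value 165 mmHg → rank 10.5.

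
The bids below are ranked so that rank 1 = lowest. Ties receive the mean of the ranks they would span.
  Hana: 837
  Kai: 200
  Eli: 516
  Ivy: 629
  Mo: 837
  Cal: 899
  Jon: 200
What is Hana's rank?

5.5

Sorted (ascending): 200, 200, 516, 629, 837, 837, 899
The 2 values of 200 occupy positions 1–2 → average rank (1+2)/2 = 1.5.
The 2 values of 837 occupy positions 5–6 → average rank (5+6)/2 = 5.5.
Hana has value 837 → rank 5.5.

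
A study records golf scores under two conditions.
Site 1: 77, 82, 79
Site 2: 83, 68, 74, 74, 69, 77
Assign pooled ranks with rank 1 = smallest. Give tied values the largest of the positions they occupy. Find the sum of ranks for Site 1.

21

Sorted (ascending): 68, 69, 74, 74, 77, 77, 79, 82, 83
The 2 values of 74 occupy positions 3–4 → each gets rank 4.
The 2 values of 77 occupy positions 5–6 → each gets rank 6.
Site 1 values → pooled ranks: 77→6, 82→8, 79→7
Rank sum = 6 + 8 + 7 = 21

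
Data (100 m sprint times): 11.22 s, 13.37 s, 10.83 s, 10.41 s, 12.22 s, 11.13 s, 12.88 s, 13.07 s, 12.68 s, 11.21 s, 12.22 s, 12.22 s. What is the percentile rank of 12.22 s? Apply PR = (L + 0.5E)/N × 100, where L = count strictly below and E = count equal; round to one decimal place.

N = 12.
Strictly below 12.22: 5. Equal to 12.22: 3.
PR = (5 + 0.5·3)/12 × 100 = 54.2

54.2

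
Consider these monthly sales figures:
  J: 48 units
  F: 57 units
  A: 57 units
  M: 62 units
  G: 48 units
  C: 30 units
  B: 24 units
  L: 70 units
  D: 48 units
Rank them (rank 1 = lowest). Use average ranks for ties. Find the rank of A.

Sorted (ascending): 24, 30, 48, 48, 48, 57, 57, 62, 70
The 3 values of 48 occupy positions 3–5 → average rank 4.
The 2 values of 57 occupy positions 6–7 → average rank (6+7)/2 = 6.5.
A has value 57 units → rank 6.5.

6.5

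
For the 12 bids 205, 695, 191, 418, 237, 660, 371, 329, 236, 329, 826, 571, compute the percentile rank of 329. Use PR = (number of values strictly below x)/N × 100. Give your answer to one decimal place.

33.3

N = 12.
Strictly below 329: 4. Equal to 329: 2.
PR = 4/12 × 100 = 33.3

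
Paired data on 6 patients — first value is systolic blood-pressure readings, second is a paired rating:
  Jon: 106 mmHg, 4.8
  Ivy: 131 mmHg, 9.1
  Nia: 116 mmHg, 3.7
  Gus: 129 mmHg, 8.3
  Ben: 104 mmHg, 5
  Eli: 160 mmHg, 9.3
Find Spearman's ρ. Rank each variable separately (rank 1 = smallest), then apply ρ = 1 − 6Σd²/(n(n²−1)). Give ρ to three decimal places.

Ranks of variable 1: 2, 5, 3, 4, 1, 6
Ranks of variable 2: 2, 5, 1, 4, 3, 6
d = r₁ − r₂: 0, 0, 2, 0, -2, 0
d²: 0, 0, 4, 0, 4, 0; Σd² = 8
ρ = 1 − 6·8/(6·35) = 1 − 48/210 = 0.771

0.771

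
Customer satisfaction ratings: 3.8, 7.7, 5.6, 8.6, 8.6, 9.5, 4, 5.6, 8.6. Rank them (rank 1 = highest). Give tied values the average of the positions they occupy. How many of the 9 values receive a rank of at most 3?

Sorted (descending): 9.5, 8.6, 8.6, 8.6, 7.7, 5.6, 5.6, 4, 3.8
The 3 values of 8.6 occupy positions 2–4 → average rank 3.
The 2 values of 5.6 occupy positions 6–7 → average rank (6+7)/2 = 6.5.
Ranks ≤ 3: {1, 3, 3, 3} → 4 values.

4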